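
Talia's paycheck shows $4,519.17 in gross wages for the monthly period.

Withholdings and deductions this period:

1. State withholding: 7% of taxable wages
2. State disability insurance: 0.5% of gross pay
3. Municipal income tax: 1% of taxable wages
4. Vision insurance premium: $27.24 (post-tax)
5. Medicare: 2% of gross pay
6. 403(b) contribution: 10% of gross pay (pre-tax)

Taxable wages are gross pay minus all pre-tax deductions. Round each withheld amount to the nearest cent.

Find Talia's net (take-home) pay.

$3,601.65

403(b) contribution: $4,519.17 × 0.1 = $451.92
Taxable wages = $4,519.17 − $451.92 = $4,067.25
State withholding: $4,067.25 × 0.07 = $284.71
Municipal income tax: $4,067.25 × 0.01 = $40.67
Medicare: $4,519.17 × 0.02 = $90.38
State disability insurance: $4,519.17 × 0.005 = $22.60
Vision insurance premium: $27.24
Total deductions = $451.92 + $284.71 + $40.67 + $90.38 + $22.60 + $27.24 = $917.52
Net pay = $4,519.17 − $917.52 = $3,601.65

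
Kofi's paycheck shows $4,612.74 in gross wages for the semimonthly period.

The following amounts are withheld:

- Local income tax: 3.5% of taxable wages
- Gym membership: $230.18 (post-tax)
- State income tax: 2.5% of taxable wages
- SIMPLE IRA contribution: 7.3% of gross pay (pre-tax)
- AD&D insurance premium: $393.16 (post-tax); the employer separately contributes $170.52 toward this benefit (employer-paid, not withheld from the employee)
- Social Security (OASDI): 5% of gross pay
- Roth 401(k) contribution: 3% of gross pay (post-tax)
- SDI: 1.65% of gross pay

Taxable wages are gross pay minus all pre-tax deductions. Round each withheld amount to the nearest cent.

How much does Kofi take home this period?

SIMPLE IRA contribution: $4,612.74 × 0.073 = $336.73
Taxable wages = $4,612.74 − $336.73 = $4,276.01
State income tax: $4,276.01 × 0.025 = $106.90
Local income tax: $4,276.01 × 0.035 = $149.66
Social Security (OASDI): $4,612.74 × 0.05 = $230.64
SDI: $4,612.74 × 0.0165 = $76.11
Gym membership: $230.18
AD&D insurance premium: $393.16
Roth 401(k) contribution: $4,612.74 × 0.03 = $138.38
(Employer's $170.52 toward AD&D insurance premium is not withheld from the employee.)
Total deductions = $336.73 + $106.90 + $149.66 + $230.64 + $76.11 + $230.18 + $393.16 + $138.38 = $1,661.76
Net pay = $4,612.74 − $1,661.76 = $2,950.98

$2,950.98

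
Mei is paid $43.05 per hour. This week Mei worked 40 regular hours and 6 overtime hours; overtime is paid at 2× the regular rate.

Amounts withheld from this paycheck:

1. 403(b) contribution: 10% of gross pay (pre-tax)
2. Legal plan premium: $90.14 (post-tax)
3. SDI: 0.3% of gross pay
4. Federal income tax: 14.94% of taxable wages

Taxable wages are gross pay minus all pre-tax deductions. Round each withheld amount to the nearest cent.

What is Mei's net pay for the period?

Regular pay: 40 × $43.05 = $1,722.00
Overtime pay: 6 × $43.05 × 2 = $516.60
Gross pay = $1,722.00 + $516.60 = $2,238.60
403(b) contribution: $2,238.60 × 0.1 = $223.86
Taxable wages = $2,238.60 − $223.86 = $2,014.74
Federal income tax: $2,014.74 × 0.1494 = $301.00
SDI: $2,238.60 × 0.003 = $6.72
Legal plan premium: $90.14
Total deductions = $223.86 + $301.00 + $6.72 + $90.14 = $621.72
Net pay = $2,238.60 − $621.72 = $1,616.88

$1,616.88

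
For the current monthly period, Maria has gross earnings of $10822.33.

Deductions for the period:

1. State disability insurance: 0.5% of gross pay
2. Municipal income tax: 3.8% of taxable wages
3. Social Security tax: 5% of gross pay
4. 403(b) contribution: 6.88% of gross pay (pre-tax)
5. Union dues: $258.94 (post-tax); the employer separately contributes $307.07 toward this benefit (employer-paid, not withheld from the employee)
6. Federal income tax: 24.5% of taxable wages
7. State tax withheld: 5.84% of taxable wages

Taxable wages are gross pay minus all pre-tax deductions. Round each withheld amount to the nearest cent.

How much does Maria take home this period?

403(b) contribution: $10822.33 × 0.0688 = $744.58
Taxable wages = $10822.33 − $744.58 = $10077.75
Federal income tax: $10077.75 × 0.245 = $2469.05
Municipal income tax: $10077.75 × 0.038 = $382.95
State tax withheld: $10077.75 × 0.0584 = $588.54
State disability insurance: $10822.33 × 0.005 = $54.11
Social Security tax: $10822.33 × 0.05 = $541.12
Union dues: $258.94
(Employer's $307.07 toward union dues is not withheld from the employee.)
Total deductions = $744.58 + $2469.05 + $382.95 + $588.54 + $54.11 + $541.12 + $258.94 = $5039.29
Net pay = $10822.33 − $5039.29 = $5783.04

$5783.04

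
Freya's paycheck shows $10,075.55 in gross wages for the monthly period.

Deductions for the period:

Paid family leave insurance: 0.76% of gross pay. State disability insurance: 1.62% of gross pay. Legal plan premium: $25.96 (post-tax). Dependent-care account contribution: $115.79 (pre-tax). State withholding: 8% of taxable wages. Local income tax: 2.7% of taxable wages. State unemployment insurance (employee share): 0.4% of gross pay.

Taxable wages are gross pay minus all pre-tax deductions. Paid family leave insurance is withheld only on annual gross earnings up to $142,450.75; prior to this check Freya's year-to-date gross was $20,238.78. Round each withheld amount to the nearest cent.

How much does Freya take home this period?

Dependent-care account contribution: $115.79
Taxable wages = $10,075.55 − $115.79 = $9,959.76
State withholding: $9,959.76 × 0.08 = $796.78
Local income tax: $9,959.76 × 0.027 = $268.91
State unemployment insurance (employee share): $10,075.55 × 0.004 = $40.30
Paid family leave insurance: cap not yet reached, full $10,075.55 is subject → $10,075.55 × 0.0076 = $76.57
State disability insurance: $10,075.55 × 0.0162 = $163.22
Legal plan premium: $25.96
Total deductions = $115.79 + $796.78 + $268.91 + $40.30 + $76.57 + $163.22 + $25.96 = $1,487.53
Net pay = $10,075.55 − $1,487.53 = $8,588.02

$8,588.02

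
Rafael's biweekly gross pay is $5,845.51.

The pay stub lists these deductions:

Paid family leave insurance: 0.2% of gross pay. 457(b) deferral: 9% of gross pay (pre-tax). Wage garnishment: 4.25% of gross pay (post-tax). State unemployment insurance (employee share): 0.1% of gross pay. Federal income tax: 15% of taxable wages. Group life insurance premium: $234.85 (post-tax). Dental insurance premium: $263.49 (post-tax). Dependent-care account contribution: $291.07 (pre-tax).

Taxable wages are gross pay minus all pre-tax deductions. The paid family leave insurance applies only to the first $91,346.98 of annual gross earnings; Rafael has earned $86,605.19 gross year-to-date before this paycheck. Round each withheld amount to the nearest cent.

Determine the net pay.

Dependent-care account contribution: $291.07
457(b) deferral: $5,845.51 × 0.09 = $526.10
Pre-tax total = $291.07 + $526.10 = $817.17
Taxable wages = $5,845.51 − $817.17 = $5,028.34
Federal income tax: $5,028.34 × 0.15 = $754.25
Paid family leave insurance: only $91,346.98 − $86,605.19 = $4,741.79 of this check is subject → $4,741.79 × 0.002 = $9.48
State unemployment insurance (employee share): $5,845.51 × 0.001 = $5.85
Wage garnishment: $5,845.51 × 0.0425 = $248.43
Group life insurance premium: $234.85
Dental insurance premium: $263.49
Total deductions = $291.07 + $526.10 + $754.25 + $9.48 + $5.85 + $248.43 + $234.85 + $263.49 = $2,333.52
Net pay = $5,845.51 − $2,333.52 = $3,511.99

$3,511.99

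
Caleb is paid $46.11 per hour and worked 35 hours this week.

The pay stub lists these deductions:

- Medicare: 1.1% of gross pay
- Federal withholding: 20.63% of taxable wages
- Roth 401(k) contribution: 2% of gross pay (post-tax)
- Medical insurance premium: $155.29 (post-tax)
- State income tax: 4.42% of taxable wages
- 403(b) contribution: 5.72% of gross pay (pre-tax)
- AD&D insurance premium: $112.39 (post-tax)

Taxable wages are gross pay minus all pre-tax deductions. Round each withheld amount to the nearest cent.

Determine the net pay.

Gross pay: 35 × $46.11 = $1,613.85
403(b) contribution: $1,613.85 × 0.0572 = $92.31
Taxable wages = $1,613.85 − $92.31 = $1,521.54
Federal withholding: $1,521.54 × 0.2063 = $313.89
State income tax: $1,521.54 × 0.0442 = $67.25
Medicare: $1,613.85 × 0.011 = $17.75
AD&D insurance premium: $112.39
Medical insurance premium: $155.29
Roth 401(k) contribution: $1,613.85 × 0.02 = $32.28
Total deductions = $92.31 + $313.89 + $67.25 + $17.75 + $112.39 + $155.29 + $32.28 = $791.16
Net pay = $1,613.85 − $791.16 = $822.69

$822.69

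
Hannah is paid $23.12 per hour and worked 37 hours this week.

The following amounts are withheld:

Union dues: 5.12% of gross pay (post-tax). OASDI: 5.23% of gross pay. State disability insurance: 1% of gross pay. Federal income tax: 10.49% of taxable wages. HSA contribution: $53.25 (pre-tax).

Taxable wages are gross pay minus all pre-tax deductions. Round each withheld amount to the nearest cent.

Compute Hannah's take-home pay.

Gross pay: 37 × $23.12 = $855.44
HSA contribution: $53.25
Taxable wages = $855.44 − $53.25 = $802.19
Federal income tax: $802.19 × 0.1049 = $84.15
State disability insurance: $855.44 × 0.01 = $8.55
OASDI: $855.44 × 0.0523 = $44.74
Union dues: $855.44 × 0.0512 = $43.80
Total deductions = $53.25 + $84.15 + $8.55 + $44.74 + $43.80 = $234.49
Net pay = $855.44 − $234.49 = $620.95

$620.95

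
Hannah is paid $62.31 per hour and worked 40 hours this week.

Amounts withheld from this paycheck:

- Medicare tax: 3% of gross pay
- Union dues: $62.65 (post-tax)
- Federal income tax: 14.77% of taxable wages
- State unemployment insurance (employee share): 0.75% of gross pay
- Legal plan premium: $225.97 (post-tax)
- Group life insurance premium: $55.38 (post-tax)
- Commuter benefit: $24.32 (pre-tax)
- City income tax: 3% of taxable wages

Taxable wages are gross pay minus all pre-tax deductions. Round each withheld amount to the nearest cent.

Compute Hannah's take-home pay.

Gross pay: 40 × $62.31 = $2492.40
Commuter benefit: $24.32
Taxable wages = $2492.40 − $24.32 = $2468.08
City income tax: $2468.08 × 0.03 = $74.04
Federal income tax: $2468.08 × 0.1477 = $364.54
Medicare tax: $2492.40 × 0.03 = $74.77
State unemployment insurance (employee share): $2492.40 × 0.0075 = $18.69
Group life insurance premium: $55.38
Union dues: $62.65
Legal plan premium: $225.97
Total deductions = $24.32 + $74.04 + $364.54 + $74.77 + $18.69 + $55.38 + $62.65 + $225.97 = $900.36
Net pay = $2492.40 − $900.36 = $1592.04

$1592.04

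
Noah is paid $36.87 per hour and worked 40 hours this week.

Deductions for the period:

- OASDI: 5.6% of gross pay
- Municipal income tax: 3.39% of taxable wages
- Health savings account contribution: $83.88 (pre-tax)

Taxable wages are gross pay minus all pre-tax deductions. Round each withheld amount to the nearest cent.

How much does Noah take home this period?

Gross pay: 40 × $36.87 = $1,474.80
Health savings account contribution: $83.88
Taxable wages = $1,474.80 − $83.88 = $1,390.92
Municipal income tax: $1,390.92 × 0.0339 = $47.15
OASDI: $1,474.80 × 0.056 = $82.59
Total deductions = $83.88 + $47.15 + $82.59 = $213.62
Net pay = $1,474.80 − $213.62 = $1,261.18

$1,261.18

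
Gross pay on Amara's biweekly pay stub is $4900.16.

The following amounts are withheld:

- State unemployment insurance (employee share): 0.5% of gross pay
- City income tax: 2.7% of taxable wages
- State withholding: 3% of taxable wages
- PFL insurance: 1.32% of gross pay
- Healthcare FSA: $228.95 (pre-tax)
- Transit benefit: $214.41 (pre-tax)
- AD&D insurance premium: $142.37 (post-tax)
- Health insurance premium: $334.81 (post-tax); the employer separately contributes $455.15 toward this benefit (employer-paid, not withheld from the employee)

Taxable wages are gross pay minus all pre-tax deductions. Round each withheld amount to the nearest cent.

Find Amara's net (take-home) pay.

$3636.41

Healthcare FSA: $228.95
Transit benefit: $214.41
Pre-tax total = $228.95 + $214.41 = $443.36
Taxable wages = $4900.16 − $443.36 = $4456.80
State withholding: $4456.80 × 0.03 = $133.70
City income tax: $4456.80 × 0.027 = $120.33
State unemployment insurance (employee share): $4900.16 × 0.005 = $24.50
PFL insurance: $4900.16 × 0.0132 = $64.68
Health insurance premium: $334.81
AD&D insurance premium: $142.37
(Employer's $455.15 toward health insurance premium is not withheld from the employee.)
Total deductions = $228.95 + $214.41 + $133.70 + $120.33 + $24.50 + $64.68 + $334.81 + $142.37 = $1263.75
Net pay = $4900.16 − $1263.75 = $3636.41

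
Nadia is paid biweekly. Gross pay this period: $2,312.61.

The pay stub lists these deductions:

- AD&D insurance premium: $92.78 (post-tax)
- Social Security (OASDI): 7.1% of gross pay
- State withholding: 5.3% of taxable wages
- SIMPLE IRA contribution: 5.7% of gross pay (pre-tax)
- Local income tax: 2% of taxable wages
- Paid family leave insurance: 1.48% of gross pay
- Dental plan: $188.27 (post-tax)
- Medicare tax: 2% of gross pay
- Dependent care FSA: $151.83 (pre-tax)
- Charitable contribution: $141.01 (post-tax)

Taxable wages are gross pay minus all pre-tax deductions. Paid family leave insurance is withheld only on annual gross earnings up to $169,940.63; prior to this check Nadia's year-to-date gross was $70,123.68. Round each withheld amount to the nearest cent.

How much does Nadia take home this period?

$1,214.11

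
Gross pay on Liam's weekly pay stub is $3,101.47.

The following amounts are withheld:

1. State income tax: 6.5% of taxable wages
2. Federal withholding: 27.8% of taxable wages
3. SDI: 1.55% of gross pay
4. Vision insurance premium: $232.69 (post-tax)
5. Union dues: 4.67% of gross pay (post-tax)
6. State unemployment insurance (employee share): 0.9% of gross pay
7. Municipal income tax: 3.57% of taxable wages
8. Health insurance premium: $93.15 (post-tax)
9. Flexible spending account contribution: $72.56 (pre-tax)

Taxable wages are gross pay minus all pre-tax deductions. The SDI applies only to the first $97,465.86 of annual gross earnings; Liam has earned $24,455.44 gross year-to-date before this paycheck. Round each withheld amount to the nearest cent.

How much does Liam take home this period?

Flexible spending account contribution: $72.56
Taxable wages = $3,101.47 − $72.56 = $3,028.91
State income tax: $3,028.91 × 0.065 = $196.88
Federal withholding: $3,028.91 × 0.278 = $842.04
Municipal income tax: $3,028.91 × 0.0357 = $108.13
SDI: cap not yet reached, full $3,101.47 is subject → $3,101.47 × 0.0155 = $48.07
State unemployment insurance (employee share): $3,101.47 × 0.009 = $27.91
Health insurance premium: $93.15
Vision insurance premium: $232.69
Union dues: $3,101.47 × 0.0467 = $144.84
Total deductions = $72.56 + $196.88 + $842.04 + $108.13 + $48.07 + $27.91 + $93.15 + $232.69 + $144.84 = $1,766.27
Net pay = $3,101.47 − $1,766.27 = $1,335.20

$1,335.20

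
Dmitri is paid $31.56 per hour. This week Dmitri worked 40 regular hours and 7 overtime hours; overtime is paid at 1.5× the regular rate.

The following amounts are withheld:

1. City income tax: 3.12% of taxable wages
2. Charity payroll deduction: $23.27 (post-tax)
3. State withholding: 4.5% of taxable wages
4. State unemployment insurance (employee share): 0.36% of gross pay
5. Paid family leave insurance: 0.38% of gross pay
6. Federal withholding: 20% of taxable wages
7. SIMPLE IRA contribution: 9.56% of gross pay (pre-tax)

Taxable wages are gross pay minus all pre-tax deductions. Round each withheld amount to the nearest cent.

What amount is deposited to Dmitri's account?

Regular pay: 40 × $31.56 = $1262.40
Overtime pay: 7 × $31.56 × 1.5 = $331.38
Gross pay = $1262.40 + $331.38 = $1593.78
SIMPLE IRA contribution: $1593.78 × 0.0956 = $152.37
Taxable wages = $1593.78 − $152.37 = $1441.41
City income tax: $1441.41 × 0.0312 = $44.97
State withholding: $1441.41 × 0.045 = $64.86
Federal withholding: $1441.41 × 0.2 = $288.28
State unemployment insurance (employee share): $1593.78 × 0.0036 = $5.74
Paid family leave insurance: $1593.78 × 0.0038 = $6.06
Charity payroll deduction: $23.27
Total deductions = $152.37 + $44.97 + $64.86 + $288.28 + $5.74 + $6.06 + $23.27 = $585.55
Net pay = $1593.78 − $585.55 = $1008.23

$1008.23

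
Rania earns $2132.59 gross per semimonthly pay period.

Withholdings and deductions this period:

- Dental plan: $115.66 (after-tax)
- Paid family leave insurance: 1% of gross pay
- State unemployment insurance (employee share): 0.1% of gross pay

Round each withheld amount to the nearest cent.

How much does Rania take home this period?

$1993.47

Paid family leave insurance: $2132.59 × 0.01 = $21.33
State unemployment insurance (employee share): $2132.59 × 0.001 = $2.13
Dental plan: $115.66
Total deductions = $21.33 + $2.13 + $115.66 = $139.12
Net pay = $2132.59 − $139.12 = $1993.47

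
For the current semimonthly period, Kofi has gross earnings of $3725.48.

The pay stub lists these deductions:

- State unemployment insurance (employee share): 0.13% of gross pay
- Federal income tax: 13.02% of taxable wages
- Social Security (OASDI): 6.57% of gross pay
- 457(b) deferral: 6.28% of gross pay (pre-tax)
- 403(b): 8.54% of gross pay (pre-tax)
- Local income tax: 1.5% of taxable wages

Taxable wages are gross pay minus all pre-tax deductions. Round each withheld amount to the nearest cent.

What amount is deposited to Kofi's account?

403(b): $3725.48 × 0.0854 = $318.16
457(b) deferral: $3725.48 × 0.0628 = $233.96
Pre-tax total = $318.16 + $233.96 = $552.12
Taxable wages = $3725.48 − $552.12 = $3173.36
Local income tax: $3173.36 × 0.015 = $47.60
Federal income tax: $3173.36 × 0.1302 = $413.17
Social Security (OASDI): $3725.48 × 0.0657 = $244.76
State unemployment insurance (employee share): $3725.48 × 0.0013 = $4.84
Total deductions = $318.16 + $233.96 + $47.60 + $413.17 + $244.76 + $4.84 = $1262.49
Net pay = $3725.48 − $1262.49 = $2462.99

$2462.99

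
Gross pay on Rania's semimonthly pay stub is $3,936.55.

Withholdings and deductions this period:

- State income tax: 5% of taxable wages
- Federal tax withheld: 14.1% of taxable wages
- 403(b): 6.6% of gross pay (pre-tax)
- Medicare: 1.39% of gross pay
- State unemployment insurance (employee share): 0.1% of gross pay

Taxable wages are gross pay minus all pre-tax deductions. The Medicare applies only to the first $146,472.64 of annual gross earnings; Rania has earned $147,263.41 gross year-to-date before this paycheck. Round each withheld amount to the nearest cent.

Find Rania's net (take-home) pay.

$2,970.54

403(b): $3,936.55 × 0.066 = $259.81
Taxable wages = $3,936.55 − $259.81 = $3,676.74
Federal tax withheld: $3,676.74 × 0.141 = $518.42
State income tax: $3,676.74 × 0.05 = $183.84
Medicare: annual cap $146,472.64 already reached (YTD $147,263.41), so $0.00
State unemployment insurance (employee share): $3,936.55 × 0.001 = $3.94
Total deductions = $259.81 + $518.42 + $183.84 + $0.00 + $3.94 = $966.01
Net pay = $3,936.55 − $966.01 = $2,970.54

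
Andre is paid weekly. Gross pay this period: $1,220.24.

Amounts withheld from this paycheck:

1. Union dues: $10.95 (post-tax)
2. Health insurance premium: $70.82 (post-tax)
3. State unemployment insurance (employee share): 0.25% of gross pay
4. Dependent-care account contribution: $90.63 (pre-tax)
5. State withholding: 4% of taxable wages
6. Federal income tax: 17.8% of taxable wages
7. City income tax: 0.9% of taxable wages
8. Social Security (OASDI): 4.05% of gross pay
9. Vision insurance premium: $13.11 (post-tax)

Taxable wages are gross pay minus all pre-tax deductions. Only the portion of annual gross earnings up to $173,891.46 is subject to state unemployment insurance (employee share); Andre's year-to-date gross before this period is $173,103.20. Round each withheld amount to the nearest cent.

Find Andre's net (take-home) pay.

$726.92

Dependent-care account contribution: $90.63
Taxable wages = $1,220.24 − $90.63 = $1,129.61
State withholding: $1,129.61 × 0.04 = $45.18
Federal income tax: $1,129.61 × 0.178 = $201.07
City income tax: $1,129.61 × 0.009 = $10.17
Social Security (OASDI): $1,220.24 × 0.0405 = $49.42
State unemployment insurance (employee share): only $173,891.46 − $173,103.20 = $788.26 of this check is subject → $788.26 × 0.0025 = $1.97
Vision insurance premium: $13.11
Health insurance premium: $70.82
Union dues: $10.95
Total deductions = $90.63 + $45.18 + $201.07 + $10.17 + $49.42 + $1.97 + $13.11 + $70.82 + $10.95 = $493.32
Net pay = $1,220.24 − $493.32 = $726.92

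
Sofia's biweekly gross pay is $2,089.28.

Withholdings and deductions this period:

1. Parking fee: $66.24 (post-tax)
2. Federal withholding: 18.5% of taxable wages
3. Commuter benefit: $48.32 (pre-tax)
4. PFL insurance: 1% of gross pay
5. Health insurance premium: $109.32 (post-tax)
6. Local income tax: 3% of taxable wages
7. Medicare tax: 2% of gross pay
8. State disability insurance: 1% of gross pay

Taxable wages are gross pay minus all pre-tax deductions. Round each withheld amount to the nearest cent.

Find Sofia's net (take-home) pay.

$1,343.02

Commuter benefit: $48.32
Taxable wages = $2,089.28 − $48.32 = $2,040.96
Local income tax: $2,040.96 × 0.03 = $61.23
Federal withholding: $2,040.96 × 0.185 = $377.58
Medicare tax: $2,089.28 × 0.02 = $41.79
State disability insurance: $2,089.28 × 0.01 = $20.89
PFL insurance: $2,089.28 × 0.01 = $20.89
Parking fee: $66.24
Health insurance premium: $109.32
Total deductions = $48.32 + $61.23 + $377.58 + $41.79 + $20.89 + $20.89 + $66.24 + $109.32 = $746.26
Net pay = $2,089.28 − $746.26 = $1,343.02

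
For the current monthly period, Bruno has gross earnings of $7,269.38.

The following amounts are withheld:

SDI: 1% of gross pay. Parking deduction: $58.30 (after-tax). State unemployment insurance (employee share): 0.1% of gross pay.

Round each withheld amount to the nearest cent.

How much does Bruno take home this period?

SDI: $7,269.38 × 0.01 = $72.69
State unemployment insurance (employee share): $7,269.38 × 0.001 = $7.27
Parking deduction: $58.30
Total deductions = $72.69 + $7.27 + $58.30 = $138.26
Net pay = $7,269.38 − $138.26 = $7,131.12

$7,131.12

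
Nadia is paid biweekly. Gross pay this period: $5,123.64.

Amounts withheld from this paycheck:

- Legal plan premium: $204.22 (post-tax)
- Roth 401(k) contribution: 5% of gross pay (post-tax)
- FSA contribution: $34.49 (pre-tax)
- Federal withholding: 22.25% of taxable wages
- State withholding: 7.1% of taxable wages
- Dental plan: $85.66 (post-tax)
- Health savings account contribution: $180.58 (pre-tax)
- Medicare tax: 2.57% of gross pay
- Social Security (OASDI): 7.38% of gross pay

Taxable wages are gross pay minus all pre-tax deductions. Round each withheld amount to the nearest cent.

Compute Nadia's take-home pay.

$2,412.04

Health savings account contribution: $180.58
FSA contribution: $34.49
Pre-tax total = $180.58 + $34.49 = $215.07
Taxable wages = $5,123.64 − $215.07 = $4,908.57
State withholding: $4,908.57 × 0.071 = $348.51
Federal withholding: $4,908.57 × 0.2225 = $1,092.16
Social Security (OASDI): $5,123.64 × 0.0738 = $378.12
Medicare tax: $5,123.64 × 0.0257 = $131.68
Dental plan: $85.66
Roth 401(k) contribution: $5,123.64 × 0.05 = $256.18
Legal plan premium: $204.22
Total deductions = $180.58 + $34.49 + $348.51 + $1,092.16 + $378.12 + $131.68 + $85.66 + $256.18 + $204.22 = $2,711.60
Net pay = $5,123.64 − $2,711.60 = $2,412.04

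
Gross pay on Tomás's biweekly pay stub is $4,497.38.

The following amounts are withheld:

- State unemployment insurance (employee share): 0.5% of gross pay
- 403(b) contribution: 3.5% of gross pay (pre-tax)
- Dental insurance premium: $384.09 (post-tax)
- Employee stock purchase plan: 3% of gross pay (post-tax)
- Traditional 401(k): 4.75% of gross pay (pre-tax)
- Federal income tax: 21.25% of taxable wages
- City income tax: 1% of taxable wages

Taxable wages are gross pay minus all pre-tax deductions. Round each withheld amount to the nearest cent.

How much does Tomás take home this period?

$2,666.73

403(b) contribution: $4,497.38 × 0.035 = $157.41
Traditional 401(k): $4,497.38 × 0.0475 = $213.63
Pre-tax total = $157.41 + $213.63 = $371.04
Taxable wages = $4,497.38 − $371.04 = $4,126.34
Federal income tax: $4,126.34 × 0.2125 = $876.85
City income tax: $4,126.34 × 0.01 = $41.26
State unemployment insurance (employee share): $4,497.38 × 0.005 = $22.49
Employee stock purchase plan: $4,497.38 × 0.03 = $134.92
Dental insurance premium: $384.09
Total deductions = $157.41 + $213.63 + $876.85 + $41.26 + $22.49 + $134.92 + $384.09 = $1,830.65
Net pay = $4,497.38 − $1,830.65 = $2,666.73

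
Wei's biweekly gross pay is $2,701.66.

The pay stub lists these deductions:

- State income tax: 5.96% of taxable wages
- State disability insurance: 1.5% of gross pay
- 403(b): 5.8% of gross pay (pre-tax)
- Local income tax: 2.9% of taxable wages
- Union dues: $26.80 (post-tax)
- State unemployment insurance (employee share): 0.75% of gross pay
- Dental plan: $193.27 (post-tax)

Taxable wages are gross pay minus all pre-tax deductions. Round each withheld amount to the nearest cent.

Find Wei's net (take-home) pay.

$2,038.63

403(b): $2,701.66 × 0.058 = $156.70
Taxable wages = $2,701.66 − $156.70 = $2,544.96
State income tax: $2,544.96 × 0.0596 = $151.68
Local income tax: $2,544.96 × 0.029 = $73.80
State disability insurance: $2,701.66 × 0.015 = $40.52
State unemployment insurance (employee share): $2,701.66 × 0.0075 = $20.26
Dental plan: $193.27
Union dues: $26.80
Total deductions = $156.70 + $151.68 + $73.80 + $40.52 + $20.26 + $193.27 + $26.80 = $663.03
Net pay = $2,701.66 − $663.03 = $2,038.63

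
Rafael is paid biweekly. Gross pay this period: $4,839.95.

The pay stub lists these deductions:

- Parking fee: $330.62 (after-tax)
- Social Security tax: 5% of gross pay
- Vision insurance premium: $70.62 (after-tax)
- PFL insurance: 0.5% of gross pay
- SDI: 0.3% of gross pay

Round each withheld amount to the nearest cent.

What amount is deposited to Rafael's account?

SDI: $4,839.95 × 0.003 = $14.52
Social Security tax: $4,839.95 × 0.05 = $242.00
PFL insurance: $4,839.95 × 0.005 = $24.20
Parking fee: $330.62
Vision insurance premium: $70.62
Total deductions = $14.52 + $242.00 + $24.20 + $330.62 + $70.62 = $681.96
Net pay = $4,839.95 − $681.96 = $4,157.99

$4,157.99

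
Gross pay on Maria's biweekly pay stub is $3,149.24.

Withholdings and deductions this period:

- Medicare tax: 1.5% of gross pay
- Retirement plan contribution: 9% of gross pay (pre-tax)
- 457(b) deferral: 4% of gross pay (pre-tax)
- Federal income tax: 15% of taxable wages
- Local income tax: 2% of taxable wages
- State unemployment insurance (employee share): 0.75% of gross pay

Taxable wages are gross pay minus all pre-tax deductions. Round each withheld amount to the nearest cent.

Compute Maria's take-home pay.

Retirement plan contribution: $3,149.24 × 0.09 = $283.43
457(b) deferral: $3,149.24 × 0.04 = $125.97
Pre-tax total = $283.43 + $125.97 = $409.40
Taxable wages = $3,149.24 − $409.40 = $2,739.84
Federal income tax: $2,739.84 × 0.15 = $410.98
Local income tax: $2,739.84 × 0.02 = $54.80
Medicare tax: $3,149.24 × 0.015 = $47.24
State unemployment insurance (employee share): $3,149.24 × 0.0075 = $23.62
Total deductions = $283.43 + $125.97 + $410.98 + $54.80 + $47.24 + $23.62 = $946.04
Net pay = $3,149.24 − $946.04 = $2,203.20

$2,203.20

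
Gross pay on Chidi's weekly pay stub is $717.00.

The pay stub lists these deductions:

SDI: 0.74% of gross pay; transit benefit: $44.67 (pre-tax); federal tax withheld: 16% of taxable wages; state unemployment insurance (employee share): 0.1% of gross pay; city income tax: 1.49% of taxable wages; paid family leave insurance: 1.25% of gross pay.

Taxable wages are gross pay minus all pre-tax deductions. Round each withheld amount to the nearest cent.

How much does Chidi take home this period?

Transit benefit: $44.67
Taxable wages = $717.00 − $44.67 = $672.33
City income tax: $672.33 × 0.0149 = $10.02
Federal tax withheld: $672.33 × 0.16 = $107.57
Paid family leave insurance: $717.00 × 0.0125 = $8.96
SDI: $717.00 × 0.0074 = $5.31
State unemployment insurance (employee share): $717.00 × 0.001 = $0.72
Total deductions = $44.67 + $10.02 + $107.57 + $8.96 + $5.31 + $0.72 = $177.25
Net pay = $717.00 − $177.25 = $539.75

$539.75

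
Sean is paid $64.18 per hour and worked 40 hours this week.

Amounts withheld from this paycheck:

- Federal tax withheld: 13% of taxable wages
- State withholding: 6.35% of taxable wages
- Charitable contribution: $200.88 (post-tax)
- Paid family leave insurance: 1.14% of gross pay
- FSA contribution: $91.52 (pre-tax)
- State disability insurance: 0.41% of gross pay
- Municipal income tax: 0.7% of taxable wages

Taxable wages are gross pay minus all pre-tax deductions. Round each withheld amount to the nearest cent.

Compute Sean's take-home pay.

$1,738.62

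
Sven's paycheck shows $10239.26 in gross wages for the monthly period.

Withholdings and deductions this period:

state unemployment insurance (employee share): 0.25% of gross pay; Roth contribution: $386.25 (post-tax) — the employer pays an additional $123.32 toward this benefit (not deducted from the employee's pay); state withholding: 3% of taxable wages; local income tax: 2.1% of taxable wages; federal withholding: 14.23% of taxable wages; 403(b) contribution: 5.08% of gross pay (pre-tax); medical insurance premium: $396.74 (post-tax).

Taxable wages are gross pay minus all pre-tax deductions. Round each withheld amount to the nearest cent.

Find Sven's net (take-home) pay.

403(b) contribution: $10239.26 × 0.0508 = $520.15
Taxable wages = $10239.26 − $520.15 = $9719.11
State withholding: $9719.11 × 0.03 = $291.57
Local income tax: $9719.11 × 0.021 = $204.10
Federal withholding: $9719.11 × 0.1423 = $1383.03
State unemployment insurance (employee share): $10239.26 × 0.0025 = $25.60
Roth contribution: $386.25
Medical insurance premium: $396.74
(Employer's $123.32 toward Roth contribution is not withheld from the employee.)
Total deductions = $520.15 + $291.57 + $204.10 + $1383.03 + $25.60 + $386.25 + $396.74 = $3207.44
Net pay = $10239.26 − $3207.44 = $7031.82

$7031.82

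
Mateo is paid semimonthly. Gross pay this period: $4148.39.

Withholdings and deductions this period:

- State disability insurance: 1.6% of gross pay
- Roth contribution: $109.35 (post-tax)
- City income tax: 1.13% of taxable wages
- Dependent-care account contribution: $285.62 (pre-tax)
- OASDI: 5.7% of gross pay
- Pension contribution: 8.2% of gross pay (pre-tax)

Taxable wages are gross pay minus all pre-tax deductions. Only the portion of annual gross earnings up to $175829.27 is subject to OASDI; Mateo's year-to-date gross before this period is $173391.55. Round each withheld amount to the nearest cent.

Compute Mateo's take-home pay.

$3168.12

Pension contribution: $4148.39 × 0.082 = $340.17
Dependent-care account contribution: $285.62
Pre-tax total = $340.17 + $285.62 = $625.79
Taxable wages = $4148.39 − $625.79 = $3522.60
City income tax: $3522.60 × 0.0113 = $39.81
OASDI: only $175829.27 − $173391.55 = $2437.72 of this check is subject → $2437.72 × 0.057 = $138.95
State disability insurance: $4148.39 × 0.016 = $66.37
Roth contribution: $109.35
Total deductions = $340.17 + $285.62 + $39.81 + $138.95 + $66.37 + $109.35 = $980.27
Net pay = $4148.39 − $980.27 = $3168.12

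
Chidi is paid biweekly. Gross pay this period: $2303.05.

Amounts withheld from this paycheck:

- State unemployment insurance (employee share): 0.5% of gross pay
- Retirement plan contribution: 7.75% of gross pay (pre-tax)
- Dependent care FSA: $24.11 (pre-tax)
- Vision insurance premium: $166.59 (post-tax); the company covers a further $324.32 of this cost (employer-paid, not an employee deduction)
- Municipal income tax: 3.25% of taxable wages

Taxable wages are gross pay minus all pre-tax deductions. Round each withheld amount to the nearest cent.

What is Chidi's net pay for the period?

Retirement plan contribution: $2303.05 × 0.0775 = $178.49
Dependent care FSA: $24.11
Pre-tax total = $178.49 + $24.11 = $202.60
Taxable wages = $2303.05 − $202.60 = $2100.45
Municipal income tax: $2100.45 × 0.0325 = $68.26
State unemployment insurance (employee share): $2303.05 × 0.005 = $11.52
Vision insurance premium: $166.59
(Employer's $324.32 toward vision insurance premium is not withheld from the employee.)
Total deductions = $178.49 + $24.11 + $68.26 + $11.52 + $166.59 = $448.97
Net pay = $2303.05 − $448.97 = $1854.08

$1854.08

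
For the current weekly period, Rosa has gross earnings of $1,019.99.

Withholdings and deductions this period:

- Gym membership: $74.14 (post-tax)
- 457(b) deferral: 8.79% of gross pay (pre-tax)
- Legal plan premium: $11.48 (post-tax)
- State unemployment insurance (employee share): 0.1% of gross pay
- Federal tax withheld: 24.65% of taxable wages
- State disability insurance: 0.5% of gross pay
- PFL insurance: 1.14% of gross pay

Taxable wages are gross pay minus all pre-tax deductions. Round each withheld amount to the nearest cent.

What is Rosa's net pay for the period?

457(b) deferral: $1,019.99 × 0.0879 = $89.66
Taxable wages = $1,019.99 − $89.66 = $930.33
Federal tax withheld: $930.33 × 0.2465 = $229.33
State unemployment insurance (employee share): $1,019.99 × 0.001 = $1.02
PFL insurance: $1,019.99 × 0.0114 = $11.63
State disability insurance: $1,019.99 × 0.005 = $5.10
Gym membership: $74.14
Legal plan premium: $11.48
Total deductions = $89.66 + $229.33 + $1.02 + $11.63 + $5.10 + $74.14 + $11.48 = $422.36
Net pay = $1,019.99 − $422.36 = $597.63

$597.63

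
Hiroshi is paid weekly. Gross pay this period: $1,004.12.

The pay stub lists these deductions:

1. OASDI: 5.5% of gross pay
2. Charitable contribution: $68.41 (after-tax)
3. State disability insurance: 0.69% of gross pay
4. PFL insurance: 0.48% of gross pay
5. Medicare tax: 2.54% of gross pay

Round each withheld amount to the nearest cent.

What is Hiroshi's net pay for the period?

$843.23

PFL insurance: $1,004.12 × 0.0048 = $4.82
Medicare tax: $1,004.12 × 0.0254 = $25.50
OASDI: $1,004.12 × 0.055 = $55.23
State disability insurance: $1,004.12 × 0.0069 = $6.93
Charitable contribution: $68.41
Total deductions = $4.82 + $25.50 + $55.23 + $6.93 + $68.41 = $160.89
Net pay = $1,004.12 − $160.89 = $843.23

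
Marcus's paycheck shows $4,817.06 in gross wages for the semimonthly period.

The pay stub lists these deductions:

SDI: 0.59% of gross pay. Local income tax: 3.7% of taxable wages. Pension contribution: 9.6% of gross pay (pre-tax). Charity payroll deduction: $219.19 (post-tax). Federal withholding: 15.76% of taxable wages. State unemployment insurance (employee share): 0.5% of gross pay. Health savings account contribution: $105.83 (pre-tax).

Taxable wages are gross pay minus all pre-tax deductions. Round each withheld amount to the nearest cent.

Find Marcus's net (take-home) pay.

$3,150.27

Pension contribution: $4,817.06 × 0.096 = $462.44
Health savings account contribution: $105.83
Pre-tax total = $462.44 + $105.83 = $568.27
Taxable wages = $4,817.06 − $568.27 = $4,248.79
Federal withholding: $4,248.79 × 0.1576 = $669.61
Local income tax: $4,248.79 × 0.037 = $157.21
SDI: $4,817.06 × 0.0059 = $28.42
State unemployment insurance (employee share): $4,817.06 × 0.005 = $24.09
Charity payroll deduction: $219.19
Total deductions = $462.44 + $105.83 + $669.61 + $157.21 + $28.42 + $24.09 + $219.19 = $1,666.79
Net pay = $4,817.06 − $1,666.79 = $3,150.27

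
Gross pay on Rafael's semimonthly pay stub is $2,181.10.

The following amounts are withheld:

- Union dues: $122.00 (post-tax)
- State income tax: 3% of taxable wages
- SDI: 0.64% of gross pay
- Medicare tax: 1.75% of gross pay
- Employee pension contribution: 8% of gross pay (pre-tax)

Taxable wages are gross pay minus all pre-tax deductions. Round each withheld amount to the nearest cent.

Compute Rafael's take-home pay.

$1,772.28

Employee pension contribution: $2,181.10 × 0.08 = $174.49
Taxable wages = $2,181.10 − $174.49 = $2,006.61
State income tax: $2,006.61 × 0.03 = $60.20
Medicare tax: $2,181.10 × 0.0175 = $38.17
SDI: $2,181.10 × 0.0064 = $13.96
Union dues: $122.00
Total deductions = $174.49 + $60.20 + $38.17 + $13.96 + $122.00 = $408.82
Net pay = $2,181.10 − $408.82 = $1,772.28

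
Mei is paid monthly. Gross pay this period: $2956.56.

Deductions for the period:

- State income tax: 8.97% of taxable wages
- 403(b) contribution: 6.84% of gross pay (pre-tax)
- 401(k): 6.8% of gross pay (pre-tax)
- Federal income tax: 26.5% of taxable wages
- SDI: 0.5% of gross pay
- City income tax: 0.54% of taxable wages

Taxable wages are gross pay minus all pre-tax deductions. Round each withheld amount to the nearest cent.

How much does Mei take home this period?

401(k): $2956.56 × 0.068 = $201.05
403(b) contribution: $2956.56 × 0.0684 = $202.23
Pre-tax total = $201.05 + $202.23 = $403.28
Taxable wages = $2956.56 − $403.28 = $2553.28
City income tax: $2553.28 × 0.0054 = $13.79
State income tax: $2553.28 × 0.0897 = $229.03
Federal income tax: $2553.28 × 0.265 = $676.62
SDI: $2956.56 × 0.005 = $14.78
Total deductions = $201.05 + $202.23 + $13.79 + $229.03 + $676.62 + $14.78 = $1337.50
Net pay = $2956.56 − $1337.50 = $1619.06

$1619.06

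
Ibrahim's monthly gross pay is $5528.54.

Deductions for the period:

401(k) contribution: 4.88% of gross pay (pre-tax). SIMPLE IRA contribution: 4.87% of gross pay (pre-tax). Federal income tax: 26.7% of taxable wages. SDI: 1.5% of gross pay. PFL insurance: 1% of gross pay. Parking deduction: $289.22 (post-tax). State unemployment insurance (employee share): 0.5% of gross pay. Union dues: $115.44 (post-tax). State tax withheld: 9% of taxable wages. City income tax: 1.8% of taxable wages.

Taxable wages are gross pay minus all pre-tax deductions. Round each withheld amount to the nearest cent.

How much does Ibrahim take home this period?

$2547.92

SIMPLE IRA contribution: $5528.54 × 0.0487 = $269.24
401(k) contribution: $5528.54 × 0.0488 = $269.79
Pre-tax total = $269.24 + $269.79 = $539.03
Taxable wages = $5528.54 − $539.03 = $4989.51
State tax withheld: $4989.51 × 0.09 = $449.06
Federal income tax: $4989.51 × 0.267 = $1332.20
City income tax: $4989.51 × 0.018 = $89.81
State unemployment insurance (employee share): $5528.54 × 0.005 = $27.64
SDI: $5528.54 × 0.015 = $82.93
PFL insurance: $5528.54 × 0.01 = $55.29
Union dues: $115.44
Parking deduction: $289.22
Total deductions = $269.24 + $269.79 + $449.06 + $1332.20 + $89.81 + $27.64 + $82.93 + $55.29 + $115.44 + $289.22 = $2980.62
Net pay = $5528.54 − $2980.62 = $2547.92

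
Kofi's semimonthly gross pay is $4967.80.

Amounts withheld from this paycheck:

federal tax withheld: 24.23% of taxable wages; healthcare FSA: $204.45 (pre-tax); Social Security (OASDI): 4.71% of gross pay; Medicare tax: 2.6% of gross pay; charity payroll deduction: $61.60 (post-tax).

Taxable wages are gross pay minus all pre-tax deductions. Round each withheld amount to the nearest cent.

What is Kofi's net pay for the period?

Healthcare FSA: $204.45
Taxable wages = $4967.80 − $204.45 = $4763.35
Federal tax withheld: $4763.35 × 0.2423 = $1154.16
Social Security (OASDI): $4967.80 × 0.0471 = $233.98
Medicare tax: $4967.80 × 0.026 = $129.16
Charity payroll deduction: $61.60
Total deductions = $204.45 + $1154.16 + $233.98 + $129.16 + $61.60 = $1783.35
Net pay = $4967.80 − $1783.35 = $3184.45

$3184.45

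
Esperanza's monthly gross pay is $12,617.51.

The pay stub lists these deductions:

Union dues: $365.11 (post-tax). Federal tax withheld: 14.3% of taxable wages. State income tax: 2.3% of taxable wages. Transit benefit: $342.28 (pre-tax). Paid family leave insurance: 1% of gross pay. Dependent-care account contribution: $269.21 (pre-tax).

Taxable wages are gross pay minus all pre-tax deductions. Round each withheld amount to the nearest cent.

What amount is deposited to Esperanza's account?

Dependent-care account contribution: $269.21
Transit benefit: $342.28
Pre-tax total = $269.21 + $342.28 = $611.49
Taxable wages = $12,617.51 − $611.49 = $12,006.02
Federal tax withheld: $12,006.02 × 0.143 = $1,716.86
State income tax: $12,006.02 × 0.023 = $276.14
Paid family leave insurance: $12,617.51 × 0.01 = $126.18
Union dues: $365.11
Total deductions = $269.21 + $342.28 + $1,716.86 + $276.14 + $126.18 + $365.11 = $3,095.78
Net pay = $12,617.51 − $3,095.78 = $9,521.73

$9,521.73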